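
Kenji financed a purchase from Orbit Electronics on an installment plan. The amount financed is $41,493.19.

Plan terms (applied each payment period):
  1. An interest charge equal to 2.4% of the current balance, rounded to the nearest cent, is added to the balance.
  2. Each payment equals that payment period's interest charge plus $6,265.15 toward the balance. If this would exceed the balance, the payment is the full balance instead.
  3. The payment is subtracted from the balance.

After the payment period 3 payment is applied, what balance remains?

Payment period 1: $41,493.19 +$995.84 interest = $42,489.03; pay $7,260.99 → $35,228.04
Payment period 2: $35,228.04 +$845.47 interest = $36,073.51; pay $7,110.62 → $28,962.89
Payment period 3: $28,962.89 +$695.11 interest = $29,658.00; pay $6,960.26 → $22,697.74

$22,697.74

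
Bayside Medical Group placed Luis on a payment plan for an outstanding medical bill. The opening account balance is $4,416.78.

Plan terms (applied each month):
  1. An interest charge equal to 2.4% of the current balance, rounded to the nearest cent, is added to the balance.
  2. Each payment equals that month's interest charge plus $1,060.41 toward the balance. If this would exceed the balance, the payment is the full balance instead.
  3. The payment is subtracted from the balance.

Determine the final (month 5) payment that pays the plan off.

$179.34

Month 1: opening $4,416.78; interest $106.00 → $4,522.78; payment $1,166.41; balance $3,356.37
Month 2: opening $3,356.37; interest $80.55 → $3,436.92; payment $1,140.96; balance $2,295.96
Month 3: opening $2,295.96; interest $55.10 → $2,351.06; payment $1,115.51; balance $1,235.55
Month 4: opening $1,235.55; interest $29.65 → $1,265.20; payment $1,090.06; balance $175.14
Month 5: opening $175.14; interest $4.20 → $179.34; payment $179.34; balance $0.00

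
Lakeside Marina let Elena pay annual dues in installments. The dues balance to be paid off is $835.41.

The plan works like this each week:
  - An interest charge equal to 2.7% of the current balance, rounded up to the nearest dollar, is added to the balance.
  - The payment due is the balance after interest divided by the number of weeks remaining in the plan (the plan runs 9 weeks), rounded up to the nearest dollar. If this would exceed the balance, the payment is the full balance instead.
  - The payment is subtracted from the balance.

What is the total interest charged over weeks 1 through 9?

$126.00

Week 1: opening $835.41; interest $23.00 → $858.41; payment $96.00; balance $762.41
Week 2: opening $762.41; interest $21.00 → $783.41; payment $98.00; balance $685.41
Week 3: opening $685.41; interest $19.00 → $704.41; payment $101.00; balance $603.41
Week 4: opening $603.41; interest $17.00 → $620.41; payment $104.00; balance $516.41
Week 5: opening $516.41; interest $14.00 → $530.41; payment $107.00; balance $423.41
Week 6: opening $423.41; interest $12.00 → $435.41; payment $109.00; balance $326.41
Week 7: opening $326.41; interest $9.00 → $335.41; payment $112.00; balance $223.41
Week 8: opening $223.41; interest $7.00 → $230.41; payment $116.00; balance $114.41
Week 9: opening $114.41; interest $4.00 → $118.41; payment $118.41; balance $0.00
Total interest: $23.00 + $21.00 + $19.00 + $17.00 + $14.00 + $12.00 + $9.00 + $7.00 + $4.00 = $126.00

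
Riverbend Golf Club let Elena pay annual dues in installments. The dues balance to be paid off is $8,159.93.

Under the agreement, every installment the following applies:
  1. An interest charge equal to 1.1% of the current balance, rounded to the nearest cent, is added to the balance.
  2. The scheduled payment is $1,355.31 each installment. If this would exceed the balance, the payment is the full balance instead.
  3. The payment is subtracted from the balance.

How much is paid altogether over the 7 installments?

$8,490.48

Installment 1: $8,159.93 +$89.76 interest = $8,249.69; pay $1,355.31 → $6,894.38
Installment 2: $6,894.38 +$75.84 interest = $6,970.22; pay $1,355.31 → $5,614.91
Installment 3: $5,614.91 +$61.76 interest = $5,676.67; pay $1,355.31 → $4,321.36
Installment 4: $4,321.36 +$47.53 interest = $4,368.89; pay $1,355.31 → $3,013.58
Installment 5: $3,013.58 +$33.15 interest = $3,046.73; pay $1,355.31 → $1,691.42
Installment 6: $1,691.42 +$18.61 interest = $1,710.03; pay $1,355.31 → $354.72
Installment 7: $354.72 +$3.90 interest = $358.62; pay $358.62 → $0.00
Total paid: $8,490.48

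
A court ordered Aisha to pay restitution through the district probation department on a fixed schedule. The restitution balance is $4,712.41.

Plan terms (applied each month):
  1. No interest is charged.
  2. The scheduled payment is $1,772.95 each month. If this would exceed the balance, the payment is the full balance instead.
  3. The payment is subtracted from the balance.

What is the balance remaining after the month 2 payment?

Month 1: opening $4,712.41; payment $1,772.95; balance $2,939.46
Month 2: opening $2,939.46; payment $1,772.95; balance $1,166.51

$1,166.51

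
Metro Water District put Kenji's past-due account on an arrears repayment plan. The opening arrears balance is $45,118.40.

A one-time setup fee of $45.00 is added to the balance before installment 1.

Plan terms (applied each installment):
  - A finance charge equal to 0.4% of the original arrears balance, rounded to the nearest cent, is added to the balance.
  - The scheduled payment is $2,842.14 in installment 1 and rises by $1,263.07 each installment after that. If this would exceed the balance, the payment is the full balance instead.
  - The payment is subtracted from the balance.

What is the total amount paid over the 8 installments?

Installment 1: $45,163.40 +$180.47 interest = $45,343.87; pay $2,842.14 → $42,501.73
Installment 2: $42,501.73 +$180.47 interest = $42,682.20; pay $4,105.21 → $38,576.99
Installment 3: $38,576.99 +$180.47 interest = $38,757.46; pay $5,368.28 → $33,389.18
Installment 4: $33,389.18 +$180.47 interest = $33,569.65; pay $6,631.35 → $26,938.30
Installment 5: $26,938.30 +$180.47 interest = $27,118.77; pay $7,894.42 → $19,224.35
Installment 6: $19,224.35 +$180.47 interest = $19,404.82; pay $9,157.49 → $10,247.33
Installment 7: $10,247.33 +$180.47 interest = $10,427.80; pay $10,420.56 → $7.24
Installment 8: $7.24 +$180.47 interest = $187.71; pay $187.71 → $0.00
Total paid: $46,607.16

$46,607.16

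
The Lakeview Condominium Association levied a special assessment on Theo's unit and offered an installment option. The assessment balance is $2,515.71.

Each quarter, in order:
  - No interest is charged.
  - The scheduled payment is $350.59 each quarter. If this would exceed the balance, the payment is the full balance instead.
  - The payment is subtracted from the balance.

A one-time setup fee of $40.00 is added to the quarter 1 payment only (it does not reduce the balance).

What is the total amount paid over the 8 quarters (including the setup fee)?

$2,555.71

Quarter 1: opening $2,515.71; payment $350.59 (+ $40.00 fee); balance $2,165.12
Quarter 2: opening $2,165.12; payment $350.59; balance $1,814.53
Quarter 3: opening $1,814.53; payment $350.59; balance $1,463.94
Quarter 4: opening $1,463.94; payment $350.59; balance $1,113.35
Quarter 5: opening $1,113.35; payment $350.59; balance $762.76
Quarter 6: opening $762.76; payment $350.59; balance $412.17
Quarter 7: opening $412.17; payment $350.59; balance $61.58
Quarter 8: opening $61.58; payment $61.58; balance $0.00
Total paid: $2,555.71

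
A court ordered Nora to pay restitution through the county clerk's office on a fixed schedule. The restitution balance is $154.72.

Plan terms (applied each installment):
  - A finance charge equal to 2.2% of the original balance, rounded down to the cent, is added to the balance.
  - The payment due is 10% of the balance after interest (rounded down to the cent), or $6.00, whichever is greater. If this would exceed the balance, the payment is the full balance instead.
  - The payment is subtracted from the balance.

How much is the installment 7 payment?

Installment 1: $154.72 +$3.40 interest = $158.12; pay $15.81 → $142.31
Installment 2: $142.31 +$3.40 interest = $145.71; pay $14.57 → $131.14
Installment 3: $131.14 +$3.40 interest = $134.54; pay $13.45 → $121.09
Installment 4: $121.09 +$3.40 interest = $124.49; pay $12.44 → $112.05
Installment 5: $112.05 +$3.40 interest = $115.45; pay $11.54 → $103.91
Installment 6: $103.91 +$3.40 interest = $107.31; pay $10.73 → $96.58
Installment 7: $96.58 +$3.40 interest = $99.98; pay $9.99 → $89.99

$9.99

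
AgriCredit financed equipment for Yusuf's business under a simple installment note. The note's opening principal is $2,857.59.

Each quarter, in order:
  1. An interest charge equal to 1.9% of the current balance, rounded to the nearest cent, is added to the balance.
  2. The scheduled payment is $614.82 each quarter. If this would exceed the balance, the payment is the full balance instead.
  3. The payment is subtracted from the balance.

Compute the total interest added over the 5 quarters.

$162.91

Quarter 1: $2,857.59 +$54.29 interest = $2,911.88; pay $614.82 → $2,297.06
Quarter 2: $2,297.06 +$43.64 interest = $2,340.70; pay $614.82 → $1,725.88
Quarter 3: $1,725.88 +$32.79 interest = $1,758.67; pay $614.82 → $1,143.85
Quarter 4: $1,143.85 +$21.73 interest = $1,165.58; pay $614.82 → $550.76
Quarter 5: $550.76 +$10.46 interest = $561.22; pay $561.22 → $0.00
Total interest: $54.29 + $43.64 + $32.79 + $21.73 + $10.46 = $162.91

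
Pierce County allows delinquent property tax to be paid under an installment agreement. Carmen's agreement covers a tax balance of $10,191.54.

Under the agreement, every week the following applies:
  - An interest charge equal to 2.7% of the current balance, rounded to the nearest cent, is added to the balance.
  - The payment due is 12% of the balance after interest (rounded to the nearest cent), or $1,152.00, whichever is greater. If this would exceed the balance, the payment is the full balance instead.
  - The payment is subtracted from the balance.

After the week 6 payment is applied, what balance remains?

$4,443.58

Week 1: $10,191.54 +$275.17 interest = $10,466.71; pay $1,256.01 → $9,210.70
Week 2: $9,210.70 +$248.69 interest = $9,459.39; pay $1,152.00 → $8,307.39
Week 3: $8,307.39 +$224.30 interest = $8,531.69; pay $1,152.00 → $7,379.69
Week 4: $7,379.69 +$199.25 interest = $7,578.94; pay $1,152.00 → $6,426.94
Week 5: $6,426.94 +$173.53 interest = $6,600.47; pay $1,152.00 → $5,448.47
Week 6: $5,448.47 +$147.11 interest = $5,595.58; pay $1,152.00 → $4,443.58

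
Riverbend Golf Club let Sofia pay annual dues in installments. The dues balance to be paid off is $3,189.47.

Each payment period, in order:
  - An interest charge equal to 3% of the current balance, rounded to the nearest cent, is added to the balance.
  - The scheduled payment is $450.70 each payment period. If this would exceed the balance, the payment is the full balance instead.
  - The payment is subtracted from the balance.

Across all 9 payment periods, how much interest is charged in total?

Payment period 1: $3,189.47 +$95.68 interest = $3,285.15; pay $450.70 → $2,834.45
Payment period 2: $2,834.45 +$85.03 interest = $2,919.48; pay $450.70 → $2,468.78
Payment period 3: $2,468.78 +$74.06 interest = $2,542.84; pay $450.70 → $2,092.14
Payment period 4: $2,092.14 +$62.76 interest = $2,154.90; pay $450.70 → $1,704.20
Payment period 5: $1,704.20 +$51.13 interest = $1,755.33; pay $450.70 → $1,304.63
Payment period 6: $1,304.63 +$39.14 interest = $1,343.77; pay $450.70 → $893.07
Payment period 7: $893.07 +$26.79 interest = $919.86; pay $450.70 → $469.16
Payment period 8: $469.16 +$14.07 interest = $483.23; pay $450.70 → $32.53
Payment period 9: $32.53 +$0.98 interest = $33.51; pay $33.51 → $0.00
Total interest: $95.68 + $85.03 + $74.06 + $62.76 + $51.13 + $39.14 + $26.79 + $14.07 + $0.98 = $449.64

$449.64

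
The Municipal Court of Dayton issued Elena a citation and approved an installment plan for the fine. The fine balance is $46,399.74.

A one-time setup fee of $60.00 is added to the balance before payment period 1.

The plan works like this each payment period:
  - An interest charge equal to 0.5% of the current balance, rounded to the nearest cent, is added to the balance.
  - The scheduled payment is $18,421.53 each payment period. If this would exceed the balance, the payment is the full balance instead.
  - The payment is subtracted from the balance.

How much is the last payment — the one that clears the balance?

Payment period 1: opening $46,459.74; interest $232.30 → $46,692.04; payment $18,421.53; balance $28,270.51
Payment period 2: opening $28,270.51; interest $141.35 → $28,411.86; payment $18,421.53; balance $9,990.33
Payment period 3: opening $9,990.33; interest $49.95 → $10,040.28; payment $10,040.28; balance $0.00

$10,040.28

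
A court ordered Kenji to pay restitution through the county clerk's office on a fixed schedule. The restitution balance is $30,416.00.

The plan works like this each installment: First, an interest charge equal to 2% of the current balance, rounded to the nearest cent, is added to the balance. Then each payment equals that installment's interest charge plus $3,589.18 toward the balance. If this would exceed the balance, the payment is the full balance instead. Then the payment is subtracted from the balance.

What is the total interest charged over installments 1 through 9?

Installment 1: opening $30,416.00; interest $608.32 → $31,024.32; payment $4,197.50; balance $26,826.82
Installment 2: opening $26,826.82; interest $536.54 → $27,363.36; payment $4,125.72; balance $23,237.64
Installment 3: opening $23,237.64; interest $464.75 → $23,702.39; payment $4,053.93; balance $19,648.46
Installment 4: opening $19,648.46; interest $392.97 → $20,041.43; payment $3,982.15; balance $16,059.28
Installment 5: opening $16,059.28; interest $321.19 → $16,380.47; payment $3,910.37; balance $12,470.10
Installment 6: opening $12,470.10; interest $249.40 → $12,719.50; payment $3,838.58; balance $8,880.92
Installment 7: opening $8,880.92; interest $177.62 → $9,058.54; payment $3,766.80; balance $5,291.74
Installment 8: opening $5,291.74; interest $105.83 → $5,397.57; payment $3,695.01; balance $1,702.56
Installment 9: opening $1,702.56; interest $34.05 → $1,736.61; payment $1,736.61; balance $0.00
Total interest: $608.32 + $536.54 + $464.75 + $392.97 + $321.19 + $249.40 + $177.62 + $105.83 + $34.05 = $2,890.67

$2,890.67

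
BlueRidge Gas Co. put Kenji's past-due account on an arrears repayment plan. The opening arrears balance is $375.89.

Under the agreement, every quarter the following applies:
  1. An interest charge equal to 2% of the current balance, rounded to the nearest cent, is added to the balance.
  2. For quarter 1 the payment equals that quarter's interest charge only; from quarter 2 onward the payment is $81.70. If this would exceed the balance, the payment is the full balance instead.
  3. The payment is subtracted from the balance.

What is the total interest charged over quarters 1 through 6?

Quarter 1: opening $375.89; interest $7.52 → $383.41; payment $7.52; balance $375.89
Quarter 2: opening $375.89; interest $7.52 → $383.41; payment $81.70; balance $301.71
Quarter 3: opening $301.71; interest $6.03 → $307.74; payment $81.70; balance $226.04
Quarter 4: opening $226.04; interest $4.52 → $230.56; payment $81.70; balance $148.86
Quarter 5: opening $148.86; interest $2.98 → $151.84; payment $81.70; balance $70.14
Quarter 6: opening $70.14; interest $1.40 → $71.54; payment $71.54; balance $0.00
Total interest: $7.52 + $7.52 + $6.03 + $4.52 + $2.98 + $1.40 = $29.97

$29.97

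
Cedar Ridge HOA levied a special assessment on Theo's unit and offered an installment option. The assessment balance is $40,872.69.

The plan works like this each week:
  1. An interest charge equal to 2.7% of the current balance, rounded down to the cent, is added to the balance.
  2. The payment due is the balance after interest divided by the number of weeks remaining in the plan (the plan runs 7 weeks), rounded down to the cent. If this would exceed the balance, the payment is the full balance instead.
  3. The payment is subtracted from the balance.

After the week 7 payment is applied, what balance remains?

Week 1: $40,872.69 +$1,103.56 interest = $41,976.25; pay $5,996.60 → $35,979.65
Week 2: $35,979.65 +$971.45 interest = $36,951.10; pay $6,158.51 → $30,792.59
Week 3: $30,792.59 +$831.39 interest = $31,623.98; pay $6,324.79 → $25,299.19
Week 4: $25,299.19 +$683.07 interest = $25,982.26; pay $6,495.56 → $19,486.70
Week 5: $19,486.70 +$526.14 interest = $20,012.84; pay $6,670.94 → $13,341.90
Week 6: $13,341.90 +$360.23 interest = $13,702.13; pay $6,851.06 → $6,851.07
Week 7: $6,851.07 +$184.97 interest = $7,036.04; pay $7,036.04 → $0.00

$0.00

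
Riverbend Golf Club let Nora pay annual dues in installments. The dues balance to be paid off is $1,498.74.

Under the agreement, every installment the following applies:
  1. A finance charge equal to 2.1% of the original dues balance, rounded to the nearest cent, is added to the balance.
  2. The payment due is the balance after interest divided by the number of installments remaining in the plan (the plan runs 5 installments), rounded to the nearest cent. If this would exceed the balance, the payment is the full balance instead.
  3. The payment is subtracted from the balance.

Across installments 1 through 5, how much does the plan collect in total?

$1,656.09

Installment 1: opening $1,498.74; interest $31.47 → $1,530.21; payment $306.04; balance $1,224.17
Installment 2: opening $1,224.17; interest $31.47 → $1,255.64; payment $313.91; balance $941.73
Installment 3: opening $941.73; interest $31.47 → $973.20; payment $324.40; balance $648.80
Installment 4: opening $648.80; interest $31.47 → $680.27; payment $340.14; balance $340.13
Installment 5: opening $340.13; interest $31.47 → $371.60; payment $371.60; balance $0.00
Total paid: $1,656.09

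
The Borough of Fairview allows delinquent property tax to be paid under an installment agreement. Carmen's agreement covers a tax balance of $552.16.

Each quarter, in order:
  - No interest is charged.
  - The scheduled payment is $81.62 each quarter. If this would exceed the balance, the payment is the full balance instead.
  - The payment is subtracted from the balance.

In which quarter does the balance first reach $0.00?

7

Quarter 1: $552.16 − $81.62 → $470.54
Quarter 2: $470.54 − $81.62 → $388.92
Quarter 3: $388.92 − $81.62 → $307.30
Quarter 4: $307.30 − $81.62 → $225.68
Quarter 5: $225.68 − $81.62 → $144.06
Quarter 6: $144.06 − $81.62 → $62.44
Quarter 7: $62.44 − $62.44 → $0.00
Balance reaches $0.00 in quarter 7.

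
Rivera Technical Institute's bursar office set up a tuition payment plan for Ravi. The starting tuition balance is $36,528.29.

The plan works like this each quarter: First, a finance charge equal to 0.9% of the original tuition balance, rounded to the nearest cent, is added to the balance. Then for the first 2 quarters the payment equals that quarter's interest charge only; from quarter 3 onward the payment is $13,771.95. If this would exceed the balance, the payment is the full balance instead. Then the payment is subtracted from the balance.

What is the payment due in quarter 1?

$328.75

# | Opening | Interest | Payment | End bal
1 | $36,528.29 | $328.75 | $328.75 | $36,528.29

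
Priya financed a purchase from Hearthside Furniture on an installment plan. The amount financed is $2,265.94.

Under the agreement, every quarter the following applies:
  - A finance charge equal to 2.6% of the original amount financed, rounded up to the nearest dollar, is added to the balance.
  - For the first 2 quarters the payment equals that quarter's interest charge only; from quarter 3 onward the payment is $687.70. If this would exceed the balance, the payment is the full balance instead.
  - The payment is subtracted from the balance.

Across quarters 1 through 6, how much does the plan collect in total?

$2,619.94

Quarter 1: opening $2,265.94; interest $59.00 → $2,324.94; payment $59.00; balance $2,265.94
Quarter 2: opening $2,265.94; interest $59.00 → $2,324.94; payment $59.00; balance $2,265.94
Quarter 3: opening $2,265.94; interest $59.00 → $2,324.94; payment $687.70; balance $1,637.24
Quarter 4: opening $1,637.24; interest $59.00 → $1,696.24; payment $687.70; balance $1,008.54
Quarter 5: opening $1,008.54; interest $59.00 → $1,067.54; payment $687.70; balance $379.84
Quarter 6: opening $379.84; interest $59.00 → $438.84; payment $438.84; balance $0.00
Total paid: $2,619.94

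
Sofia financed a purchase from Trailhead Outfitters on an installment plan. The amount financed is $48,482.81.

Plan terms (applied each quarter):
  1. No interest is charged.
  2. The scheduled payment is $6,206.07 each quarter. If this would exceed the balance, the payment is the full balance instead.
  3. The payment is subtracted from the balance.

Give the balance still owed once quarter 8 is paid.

Quarter 1: $48,482.81 − $6,206.07 → $42,276.74
Quarter 2: $42,276.74 − $6,206.07 → $36,070.67
Quarter 3: $36,070.67 − $6,206.07 → $29,864.60
Quarter 4: $29,864.60 − $6,206.07 → $23,658.53
Quarter 5: $23,658.53 − $6,206.07 → $17,452.46
Quarter 6: $17,452.46 − $6,206.07 → $11,246.39
Quarter 7: $11,246.39 − $6,206.07 → $5,040.32
Quarter 8: $5,040.32 − $5,040.32 → $0.00

$0.00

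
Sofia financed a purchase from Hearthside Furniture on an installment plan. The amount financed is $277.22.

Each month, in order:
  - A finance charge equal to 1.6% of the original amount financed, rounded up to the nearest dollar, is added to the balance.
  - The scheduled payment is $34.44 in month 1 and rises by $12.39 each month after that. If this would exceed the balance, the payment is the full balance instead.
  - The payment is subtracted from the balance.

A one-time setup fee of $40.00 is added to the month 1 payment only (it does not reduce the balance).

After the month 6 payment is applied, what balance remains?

# | Opening | Interest | Payment | Fee | End bal
1 | $277.22 | $5.00 | $34.44 | $40.00 | $247.78
2 | $247.78 | $5.00 | $46.83 | — | $205.95
3 | $205.95 | $5.00 | $59.22 | — | $151.73
4 | $151.73 | $5.00 | $71.61 | — | $85.12
5 | $85.12 | $5.00 | $84.00 | — | $6.12
6 | $6.12 | $5.00 | $11.12 | — | $0.00

$0.00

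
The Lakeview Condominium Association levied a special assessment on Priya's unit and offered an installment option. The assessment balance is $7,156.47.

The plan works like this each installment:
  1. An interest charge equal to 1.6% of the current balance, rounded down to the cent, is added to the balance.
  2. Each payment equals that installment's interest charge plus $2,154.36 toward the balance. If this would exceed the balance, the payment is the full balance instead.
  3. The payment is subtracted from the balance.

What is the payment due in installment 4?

# | Opening | Interest | Payment | End bal
1 | $7,156.47 | $114.50 | $2,268.86 | $5,002.11
2 | $5,002.11 | $80.03 | $2,234.39 | $2,847.75
3 | $2,847.75 | $45.56 | $2,199.92 | $693.39
4 | $693.39 | $11.09 | $704.48 | $0.00

$704.48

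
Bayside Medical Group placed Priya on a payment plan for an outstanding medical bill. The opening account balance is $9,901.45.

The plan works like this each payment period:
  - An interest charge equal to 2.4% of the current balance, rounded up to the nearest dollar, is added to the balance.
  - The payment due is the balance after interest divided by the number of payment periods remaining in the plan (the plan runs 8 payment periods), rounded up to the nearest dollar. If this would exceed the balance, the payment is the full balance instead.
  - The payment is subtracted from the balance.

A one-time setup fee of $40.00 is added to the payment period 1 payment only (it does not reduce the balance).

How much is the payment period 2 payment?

$1,298.00

# | Opening | Interest | Payment | Fee | End bal
1 | $9,901.45 | $238.00 | $1,268.00 | $40.00 | $8,871.45
2 | $8,871.45 | $213.00 | $1,298.00 | — | $7,786.45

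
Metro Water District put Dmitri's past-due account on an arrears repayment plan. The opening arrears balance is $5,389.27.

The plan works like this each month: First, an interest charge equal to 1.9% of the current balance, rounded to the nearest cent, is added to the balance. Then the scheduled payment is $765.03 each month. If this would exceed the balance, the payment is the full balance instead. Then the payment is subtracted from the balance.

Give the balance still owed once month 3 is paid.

$3,363.37

Month 1: opening $5,389.27; interest $102.40 → $5,491.67; payment $765.03; balance $4,726.64
Month 2: opening $4,726.64; interest $89.81 → $4,816.45; payment $765.03; balance $4,051.42
Month 3: opening $4,051.42; interest $76.98 → $4,128.40; payment $765.03; balance $3,363.37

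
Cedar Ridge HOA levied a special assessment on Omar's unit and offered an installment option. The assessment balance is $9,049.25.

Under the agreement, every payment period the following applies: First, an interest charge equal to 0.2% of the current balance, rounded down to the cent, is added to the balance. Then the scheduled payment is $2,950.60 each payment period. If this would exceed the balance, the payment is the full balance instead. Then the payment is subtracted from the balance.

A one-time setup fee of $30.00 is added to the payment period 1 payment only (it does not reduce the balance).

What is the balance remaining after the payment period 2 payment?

Payment period 1: opening $9,049.25; interest $18.09 → $9,067.34; payment $2,950.60 (+ $30.00 fee); balance $6,116.74
Payment period 2: opening $6,116.74; interest $12.23 → $6,128.97; payment $2,950.60; balance $3,178.37

$3,178.37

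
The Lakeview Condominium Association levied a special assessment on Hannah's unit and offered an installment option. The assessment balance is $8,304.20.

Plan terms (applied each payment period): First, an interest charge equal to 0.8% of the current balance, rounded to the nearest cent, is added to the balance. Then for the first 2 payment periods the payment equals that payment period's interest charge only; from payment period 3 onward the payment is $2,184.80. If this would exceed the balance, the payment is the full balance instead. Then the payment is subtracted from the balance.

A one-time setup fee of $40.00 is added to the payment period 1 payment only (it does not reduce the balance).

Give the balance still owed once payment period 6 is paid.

$0.00

Payment period 1: opening $8,304.20; interest $66.43 → $8,370.63; payment $66.43 (+ $40.00 fee); balance $8,304.20
Payment period 2: opening $8,304.20; interest $66.43 → $8,370.63; payment $66.43; balance $8,304.20
Payment period 3: opening $8,304.20; interest $66.43 → $8,370.63; payment $2,184.80; balance $6,185.83
Payment period 4: opening $6,185.83; interest $49.49 → $6,235.32; payment $2,184.80; balance $4,050.52
Payment period 5: opening $4,050.52; interest $32.40 → $4,082.92; payment $2,184.80; balance $1,898.12
Payment period 6: opening $1,898.12; interest $15.18 → $1,913.30; payment $1,913.30; balance $0.00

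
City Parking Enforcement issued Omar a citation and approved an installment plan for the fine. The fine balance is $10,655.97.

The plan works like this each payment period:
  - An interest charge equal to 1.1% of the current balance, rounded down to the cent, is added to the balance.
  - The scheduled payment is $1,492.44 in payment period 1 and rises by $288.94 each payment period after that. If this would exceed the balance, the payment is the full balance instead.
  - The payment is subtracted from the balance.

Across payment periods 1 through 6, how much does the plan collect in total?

Payment period 1: opening $10,655.97; interest $117.21 → $10,773.18; payment $1,492.44; balance $9,280.74
Payment period 2: opening $9,280.74; interest $102.08 → $9,382.82; payment $1,781.38; balance $7,601.44
Payment period 3: opening $7,601.44; interest $83.61 → $7,685.05; payment $2,070.32; balance $5,614.73
Payment period 4: opening $5,614.73; interest $61.76 → $5,676.49; payment $2,359.26; balance $3,317.23
Payment period 5: opening $3,317.23; interest $36.48 → $3,353.71; payment $2,648.20; balance $705.51
Payment period 6: opening $705.51; interest $7.76 → $713.27; payment $713.27; balance $0.00
Total paid: $11,064.87

$11,064.87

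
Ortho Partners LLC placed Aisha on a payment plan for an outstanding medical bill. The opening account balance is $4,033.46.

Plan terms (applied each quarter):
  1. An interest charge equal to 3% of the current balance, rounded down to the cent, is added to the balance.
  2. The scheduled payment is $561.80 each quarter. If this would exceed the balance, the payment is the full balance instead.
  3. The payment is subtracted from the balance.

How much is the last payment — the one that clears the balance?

Quarter 1: $4,033.46 +$121.00 interest = $4,154.46; pay $561.80 → $3,592.66
Quarter 2: $3,592.66 +$107.77 interest = $3,700.43; pay $561.80 → $3,138.63
Quarter 3: $3,138.63 +$94.15 interest = $3,232.78; pay $561.80 → $2,670.98
Quarter 4: $2,670.98 +$80.12 interest = $2,751.10; pay $561.80 → $2,189.30
Quarter 5: $2,189.30 +$65.67 interest = $2,254.97; pay $561.80 → $1,693.17
Quarter 6: $1,693.17 +$50.79 interest = $1,743.96; pay $561.80 → $1,182.16
Quarter 7: $1,182.16 +$35.46 interest = $1,217.62; pay $561.80 → $655.82
Quarter 8: $655.82 +$19.67 interest = $675.49; pay $561.80 → $113.69
Quarter 9: $113.69 +$3.41 interest = $117.10; pay $117.10 → $0.00

$117.10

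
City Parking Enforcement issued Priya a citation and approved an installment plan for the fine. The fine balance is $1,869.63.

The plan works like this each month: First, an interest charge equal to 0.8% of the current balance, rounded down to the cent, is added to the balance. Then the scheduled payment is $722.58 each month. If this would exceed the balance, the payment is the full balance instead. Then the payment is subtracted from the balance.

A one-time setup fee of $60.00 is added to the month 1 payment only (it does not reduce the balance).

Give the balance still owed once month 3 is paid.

Month 1: $1,869.63 +$14.95 interest = $1,884.58; pay $722.58 (+ $60.00 fee) → $1,162.00
Month 2: $1,162.00 +$9.29 interest = $1,171.29; pay $722.58 → $448.71
Month 3: $448.71 +$3.58 interest = $452.29; pay $452.29 → $0.00

$0.00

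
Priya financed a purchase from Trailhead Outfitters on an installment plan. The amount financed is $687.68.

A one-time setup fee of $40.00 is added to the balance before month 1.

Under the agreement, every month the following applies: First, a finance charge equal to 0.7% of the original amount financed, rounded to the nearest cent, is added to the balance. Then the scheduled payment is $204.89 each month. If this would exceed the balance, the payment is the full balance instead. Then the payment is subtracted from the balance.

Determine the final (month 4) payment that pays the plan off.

$132.25

Month 1: opening $727.68; interest $4.81 → $732.49; payment $204.89; balance $527.60
Month 2: opening $527.60; interest $4.81 → $532.41; payment $204.89; balance $327.52
Month 3: opening $327.52; interest $4.81 → $332.33; payment $204.89; balance $127.44
Month 4: opening $127.44; interest $4.81 → $132.25; payment $132.25; balance $0.00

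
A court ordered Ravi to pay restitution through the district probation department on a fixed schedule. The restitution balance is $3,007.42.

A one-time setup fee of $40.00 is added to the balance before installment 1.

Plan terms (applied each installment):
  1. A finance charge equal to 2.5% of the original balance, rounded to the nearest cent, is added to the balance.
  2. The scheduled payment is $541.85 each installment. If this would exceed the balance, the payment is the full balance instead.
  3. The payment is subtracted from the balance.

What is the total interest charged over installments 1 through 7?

# | Opening | Interest | Payment | End bal
1 | $3,047.42 | $75.19 | $541.85 | $2,580.76
2 | $2,580.76 | $75.19 | $541.85 | $2,114.10
3 | $2,114.10 | $75.19 | $541.85 | $1,647.44
4 | $1,647.44 | $75.19 | $541.85 | $1,180.78
5 | $1,180.78 | $75.19 | $541.85 | $714.12
6 | $714.12 | $75.19 | $541.85 | $247.46
7 | $247.46 | $75.19 | $322.65 | $0.00
Total interest: $75.19 + $75.19 + $75.19 + $75.19 + $75.19 + $75.19 + $75.19 = $526.33

$526.33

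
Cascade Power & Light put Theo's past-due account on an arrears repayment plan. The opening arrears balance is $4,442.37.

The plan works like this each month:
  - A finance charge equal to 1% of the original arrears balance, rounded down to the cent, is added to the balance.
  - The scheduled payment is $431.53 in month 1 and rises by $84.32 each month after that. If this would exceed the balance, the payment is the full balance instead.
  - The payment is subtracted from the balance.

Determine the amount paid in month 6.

Month 1: opening $4,442.37; interest $44.42 → $4,486.79; payment $431.53; balance $4,055.26
Month 2: opening $4,055.26; interest $44.42 → $4,099.68; payment $515.85; balance $3,583.83
Month 3: opening $3,583.83; interest $44.42 → $3,628.25; payment $600.17; balance $3,028.08
Month 4: opening $3,028.08; interest $44.42 → $3,072.50; payment $684.49; balance $2,388.01
Month 5: opening $2,388.01; interest $44.42 → $2,432.43; payment $768.81; balance $1,663.62
Month 6: opening $1,663.62; interest $44.42 → $1,708.04; payment $853.13; balance $854.91

$853.13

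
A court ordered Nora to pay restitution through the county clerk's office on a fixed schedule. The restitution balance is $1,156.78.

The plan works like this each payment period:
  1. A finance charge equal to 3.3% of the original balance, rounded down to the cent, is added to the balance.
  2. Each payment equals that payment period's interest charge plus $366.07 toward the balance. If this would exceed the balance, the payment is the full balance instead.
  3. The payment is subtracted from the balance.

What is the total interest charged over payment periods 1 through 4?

$152.68

Payment period 1: $1,156.78 +$38.17 interest = $1,194.95; pay $404.24 → $790.71
Payment period 2: $790.71 +$38.17 interest = $828.88; pay $404.24 → $424.64
Payment period 3: $424.64 +$38.17 interest = $462.81; pay $404.24 → $58.57
Payment period 4: $58.57 +$38.17 interest = $96.74; pay $96.74 → $0.00
Total interest: $38.17 + $38.17 + $38.17 + $38.17 = $152.68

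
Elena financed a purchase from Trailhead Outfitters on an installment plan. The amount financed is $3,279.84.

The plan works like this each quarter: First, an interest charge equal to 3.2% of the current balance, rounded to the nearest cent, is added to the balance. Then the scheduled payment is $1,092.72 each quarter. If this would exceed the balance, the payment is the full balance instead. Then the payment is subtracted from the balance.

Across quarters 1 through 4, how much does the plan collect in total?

$3,505.93

Quarter 1: opening $3,279.84; interest $104.95 → $3,384.79; payment $1,092.72; balance $2,292.07
Quarter 2: opening $2,292.07; interest $73.35 → $2,365.42; payment $1,092.72; balance $1,272.70
Quarter 3: opening $1,272.70; interest $40.73 → $1,313.43; payment $1,092.72; balance $220.71
Quarter 4: opening $220.71; interest $7.06 → $227.77; payment $227.77; balance $0.00
Total paid: $3,505.93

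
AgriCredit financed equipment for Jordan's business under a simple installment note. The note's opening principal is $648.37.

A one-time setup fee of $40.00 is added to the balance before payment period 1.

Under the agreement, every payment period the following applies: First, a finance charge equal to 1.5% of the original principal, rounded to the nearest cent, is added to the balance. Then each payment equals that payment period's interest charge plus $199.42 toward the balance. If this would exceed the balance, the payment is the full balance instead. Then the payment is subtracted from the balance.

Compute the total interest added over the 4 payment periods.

$38.92

# | Opening | Interest | Payment | End bal
1 | $688.37 | $9.73 | $209.15 | $488.95
2 | $488.95 | $9.73 | $209.15 | $289.53
3 | $289.53 | $9.73 | $209.15 | $90.11
4 | $90.11 | $9.73 | $99.84 | $0.00
Total interest: $9.73 + $9.73 + $9.73 + $9.73 = $38.92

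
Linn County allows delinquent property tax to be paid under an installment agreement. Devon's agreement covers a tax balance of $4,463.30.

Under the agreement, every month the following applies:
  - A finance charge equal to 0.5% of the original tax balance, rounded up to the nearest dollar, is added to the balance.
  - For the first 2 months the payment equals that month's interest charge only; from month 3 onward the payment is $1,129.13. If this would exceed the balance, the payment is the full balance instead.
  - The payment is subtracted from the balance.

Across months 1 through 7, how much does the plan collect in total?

$4,624.30

# | Opening | Interest | Payment | End bal
1 | $4,463.30 | $23.00 | $23.00 | $4,463.30
2 | $4,463.30 | $23.00 | $23.00 | $4,463.30
3 | $4,463.30 | $23.00 | $1,129.13 | $3,357.17
4 | $3,357.17 | $23.00 | $1,129.13 | $2,251.04
5 | $2,251.04 | $23.00 | $1,129.13 | $1,144.91
6 | $1,144.91 | $23.00 | $1,129.13 | $38.78
7 | $38.78 | $23.00 | $61.78 | $0.00
Total paid: $4,624.30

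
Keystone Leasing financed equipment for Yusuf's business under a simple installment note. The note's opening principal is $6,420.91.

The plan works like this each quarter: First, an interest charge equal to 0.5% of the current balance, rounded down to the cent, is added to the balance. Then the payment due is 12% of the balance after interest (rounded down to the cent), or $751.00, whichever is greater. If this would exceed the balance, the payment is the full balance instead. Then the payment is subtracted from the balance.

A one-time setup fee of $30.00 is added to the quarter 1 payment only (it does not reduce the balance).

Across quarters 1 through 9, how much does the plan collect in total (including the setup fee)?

Quarter 1: opening $6,420.91; interest $32.10 → $6,453.01; payment $774.36 (+ $30.00 fee); balance $5,678.65
Quarter 2: opening $5,678.65; interest $28.39 → $5,707.04; payment $751.00; balance $4,956.04
Quarter 3: opening $4,956.04; interest $24.78 → $4,980.82; payment $751.00; balance $4,229.82
Quarter 4: opening $4,229.82; interest $21.14 → $4,250.96; payment $751.00; balance $3,499.96
Quarter 5: opening $3,499.96; interest $17.49 → $3,517.45; payment $751.00; balance $2,766.45
Quarter 6: opening $2,766.45; interest $13.83 → $2,780.28; payment $751.00; balance $2,029.28
Quarter 7: opening $2,029.28; interest $10.14 → $2,039.42; payment $751.00; balance $1,288.42
Quarter 8: opening $1,288.42; interest $6.44 → $1,294.86; payment $751.00; balance $543.86
Quarter 9: opening $543.86; interest $2.71 → $546.57; payment $546.57; balance $0.00
Total paid: $6,607.93

$6,607.93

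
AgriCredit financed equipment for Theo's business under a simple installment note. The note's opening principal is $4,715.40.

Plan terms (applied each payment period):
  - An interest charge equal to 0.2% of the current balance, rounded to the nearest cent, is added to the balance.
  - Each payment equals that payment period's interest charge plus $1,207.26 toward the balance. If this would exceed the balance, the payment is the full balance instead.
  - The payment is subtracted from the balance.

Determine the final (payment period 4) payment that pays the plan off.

$1,095.81

Payment period 1: opening $4,715.40; interest $9.43 → $4,724.83; payment $1,216.69; balance $3,508.14
Payment period 2: opening $3,508.14; interest $7.02 → $3,515.16; payment $1,214.28; balance $2,300.88
Payment period 3: opening $2,300.88; interest $4.60 → $2,305.48; payment $1,211.86; balance $1,093.62
Payment period 4: opening $1,093.62; interest $2.19 → $1,095.81; payment $1,095.81; balance $0.00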